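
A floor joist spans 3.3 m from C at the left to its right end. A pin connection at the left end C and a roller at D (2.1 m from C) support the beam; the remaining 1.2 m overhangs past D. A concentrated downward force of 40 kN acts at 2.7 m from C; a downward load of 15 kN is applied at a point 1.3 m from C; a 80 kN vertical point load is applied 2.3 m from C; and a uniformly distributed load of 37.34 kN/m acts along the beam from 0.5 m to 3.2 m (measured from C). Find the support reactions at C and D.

Resultant of the distributed load: 37.34 × 2.7 = 100.818 kN at 1.85 m from C.
Moments about C: D_y·2.1 − 40·2.7 − 15·1.3 − 80·2.3 − (37.34·2.7)·1.85 = 0 → D_y = 498.0133/2.1 = 237.149 ≈ 237.1 kN.
ΣF_y = 0: C_y + 237.149 − 40 − 15 − 80 − 37.34·2.7 = 0 → C_y = -1.331 kN.
ΣF_x = 0: no horizontal applied forces, so C_x = 0.

C_x = 0, C_y = -1.331 kN, D_y = 237.1 kN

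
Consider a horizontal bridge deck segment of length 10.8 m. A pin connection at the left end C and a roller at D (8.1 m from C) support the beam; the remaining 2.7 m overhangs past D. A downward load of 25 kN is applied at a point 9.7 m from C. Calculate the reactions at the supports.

ΣM about C: D_y·8.1 − 25·9.7 = 0 → D_y = 242.5/8.1 = 29.9383 ≈ 29.94 kN.
ΣF_y = 0: C_y + 29.9383 − 25 = 0 → C_y = -4.938 kN.
ΣF_x = 0: no horizontal applied forces, so C_x = 0.

C_x = 0, C_y = -4.938 kN, D_y = 29.94 kN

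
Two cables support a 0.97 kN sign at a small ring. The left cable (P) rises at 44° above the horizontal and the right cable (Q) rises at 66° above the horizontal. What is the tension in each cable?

T_P = 0.4199 kN, T_Q = 0.7425 kN

ΣF_x = 0: −T_P·cos44° + T_Q·cos66° = 0 → T_Q = 1.76856·T_P.
ΣF_y = 0: T_P·sin44° + T_Q·sin66° = 0.97.
Substitute: T_P·(0.694658 + 1.76856·0.913545) = 0.97 → T_P = 0.419856 ≈ 0.4199 kN.
Then T_Q = 1.76856 × 0.419856 = 0.7425 kN.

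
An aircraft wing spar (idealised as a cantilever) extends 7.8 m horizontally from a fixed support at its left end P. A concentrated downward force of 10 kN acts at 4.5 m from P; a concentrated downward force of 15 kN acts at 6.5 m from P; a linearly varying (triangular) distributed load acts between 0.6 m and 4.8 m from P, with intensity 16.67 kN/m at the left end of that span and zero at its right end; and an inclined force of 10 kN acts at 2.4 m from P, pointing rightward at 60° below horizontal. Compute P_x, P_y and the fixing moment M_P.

P_x = -5.000 kN, P_y = 68.67 kN, M_P = 233.3 kN·m

Resultant of the triangular load: ½ × 16.67 × 4.2 = 35.007 kN, acting at 2 m from P (one-third of the span from the peak).
ΣF_x = 0: P_x + 10·cos60° = 0 → P_x = -5.000 kN.
ΣF_y = 0: P_y − 10 − 15 − ½·16.67·4.2 − 10·sin60° = 0 → P_y = 68.67 kN.
ΣM about P: M_P − 10·4.5 − 15·6.5 − (½·16.67·4.2)·2 − 10·sin60°·2.4 = 0 → M_P = 233.3 kN·m.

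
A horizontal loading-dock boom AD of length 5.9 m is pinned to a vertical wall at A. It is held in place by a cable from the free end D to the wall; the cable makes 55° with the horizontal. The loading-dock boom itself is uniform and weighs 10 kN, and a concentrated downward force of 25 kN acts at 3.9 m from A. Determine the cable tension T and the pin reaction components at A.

T = 26.28 kN, A_x = 15.07 kN, A_y = 13.47 kN

ΣM about A: T·sin55°·5.9 − 10·2.95 − 25·3.9 = 0 → T = 127/(5.9·0.819152) = 26.2777 ≈ 26.28 kN.
ΣF_x = 0: A_x − T·cos55° = 0 → A_x = 26.2777 × 0.573576 = 15.07 kN.
ΣF_y = 0: A_y + T·sin55° − 10 − 25 = 0 → A_y = 35 − 26.2777 × 0.819152 = 13.47 kN.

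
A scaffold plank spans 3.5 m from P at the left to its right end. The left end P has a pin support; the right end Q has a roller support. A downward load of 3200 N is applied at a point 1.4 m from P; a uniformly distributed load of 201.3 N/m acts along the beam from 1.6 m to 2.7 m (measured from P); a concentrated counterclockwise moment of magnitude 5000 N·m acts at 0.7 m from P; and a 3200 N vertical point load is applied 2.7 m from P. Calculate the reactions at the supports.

Resultant of the distributed load: 201.3 × 1.1 = 221.43 N at 2.15 m from P.
Moments about P: Q_y·3.5 − 3200·1.4 − (201.3·1.1)·2.15 + 5000 − 3200·2.7 = 0 → Q_y = 8596.0745/3.5 = 2456.02 ≈ 2456 N.
ΣF_y = 0: P_y + 2456.02 − 3200 − 201.3·1.1 − 3200 = 0 → P_y = 4165 N.
ΣF_x = 0: no horizontal applied forces, so P_x = 0.

P_x = 0, P_y = 4165 N, Q_y = 2456 N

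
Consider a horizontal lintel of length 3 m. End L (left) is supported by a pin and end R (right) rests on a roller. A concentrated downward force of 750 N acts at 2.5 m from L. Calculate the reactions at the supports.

L_x = 0, L_y = 125.0 N, R_y = 625.0 N

Moments about L: R_y·3 − 750·2.5 = 0 → R_y = 1875/3 = 625.0 N.
ΣF_y = 0: L_y + 625 − 750 = 0 → L_y = 125.0 N.
ΣF_x = 0: no horizontal applied forces, so L_x = 0.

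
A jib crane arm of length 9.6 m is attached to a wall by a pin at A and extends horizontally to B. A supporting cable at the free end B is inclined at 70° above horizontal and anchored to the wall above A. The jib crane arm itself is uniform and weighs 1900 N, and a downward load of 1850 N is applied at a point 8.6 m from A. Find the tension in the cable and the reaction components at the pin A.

ΣM about A: T·sin70°·9.6 − 1900·4.8 − 1850·8.6 = 0 → T = 25030/(9.6·0.939693) = 2774.62 ≈ 2775 N.
ΣF_x = 0: A_x − T·cos70° = 0 → A_x = 2774.62 × 0.34202 = 949.0 N.
ΣF_y = 0: A_y + T·sin70° − 1900 − 1850 = 0 → A_y = 3750 − 2774.62 × 0.939693 = 1143 N.

T = 2775 N, A_x = 949.0 N, A_y = 1143 N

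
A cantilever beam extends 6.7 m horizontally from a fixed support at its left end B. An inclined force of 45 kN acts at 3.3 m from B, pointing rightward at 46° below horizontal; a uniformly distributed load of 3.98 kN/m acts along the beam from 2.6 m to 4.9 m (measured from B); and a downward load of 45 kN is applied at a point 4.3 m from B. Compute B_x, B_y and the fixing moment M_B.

Resultant of the distributed load: 3.98 × 2.3 = 9.154 kN at 3.75 m from B.
ΣF_x = 0: B_x + 45·cos46° = 0 → B_x = -31.26 kN.
ΣF_y = 0: B_y − 45·sin46° − 3.98·2.3 − 45 = 0 → B_y = 86.52 kN.
ΣM about B: M_B − 45·sin46°·3.3 − (3.98·2.3)·3.75 − 45·4.3 = 0 → M_B = 334.6 kN·m.

B_x = -31.26 kN, B_y = 86.52 kN, M_B = 334.6 kN·m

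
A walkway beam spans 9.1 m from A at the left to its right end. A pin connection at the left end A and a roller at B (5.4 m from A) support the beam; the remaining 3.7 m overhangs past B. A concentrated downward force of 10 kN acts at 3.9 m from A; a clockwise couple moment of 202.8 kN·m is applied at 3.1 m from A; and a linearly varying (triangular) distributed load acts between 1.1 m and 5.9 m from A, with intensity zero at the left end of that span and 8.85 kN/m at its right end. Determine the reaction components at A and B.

A_x = 0, A_y = -30.45 kN, B_y = 61.69 kN

Resultant of the triangular load: ½ × 8.85 × 4.8 = 21.24 kN, acting at 4.3 m from A (one-third of the span from the peak).
Moments about A: B_y·5.4 − 10·3.9 − 202.8 − (½·8.85·4.8)·4.3 = 0 → B_y = 333.132/5.4 = 61.6911 ≈ 61.69 kN.
ΣF_y = 0: A_y + 61.6911 − 10 − ½·8.85·4.8 = 0 → A_y = -30.45 kN.
ΣF_x = 0: no horizontal applied forces, so A_x = 0.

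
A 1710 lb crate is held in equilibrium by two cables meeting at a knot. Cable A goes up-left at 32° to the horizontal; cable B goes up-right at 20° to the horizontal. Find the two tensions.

T_A = 2039 lb, T_B = 1840 lb

ΣF_x = 0: −T_A·cos32° + T_B·cos20° = 0 → T_B = 0.902474·T_A.
ΣF_y = 0: T_A·sin32° + T_B·sin20° = 1710.
Substitute: T_A·(0.529919 + 0.902474·0.34202) = 1710 → T_A = 2039.15 ≈ 2039 lb.
Then T_B = 0.902474 × 2039.15 = 1840 lb.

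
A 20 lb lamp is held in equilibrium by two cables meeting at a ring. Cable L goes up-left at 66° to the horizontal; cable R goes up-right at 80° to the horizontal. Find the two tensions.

ΣF_x = 0: −T_L·cos66° + T_R·cos80° = 0 → T_R = 2.3423·T_L.
ΣF_y = 0: T_L·sin66° + T_R·sin80° = 20.
Substitute: T_L·(0.913545 + 2.3423·0.984808) = 20 → T_L = 6.21068 ≈ 6.211 lb.
Then T_R = 2.3423 × 6.21068 = 14.55 lb.

T_L = 6.211 lb, T_R = 14.55 lb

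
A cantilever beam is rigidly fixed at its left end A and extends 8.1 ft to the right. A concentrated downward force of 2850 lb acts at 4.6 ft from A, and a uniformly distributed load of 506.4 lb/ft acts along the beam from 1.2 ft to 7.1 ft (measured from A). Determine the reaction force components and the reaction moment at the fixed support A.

Resultant of the distributed load: 506.4 × 5.9 = 2987.76 lb at 4.15 ft from A.
ΣF_x = 0: A_x = 0.
ΣF_y = 0: A_y − 2850 − 506.4·5.9 = 0 → A_y = 5838 lb.
ΣM about A: M_A − 2850·4.6 − (506.4·5.9)·4.15 = 0 → M_A = 25510 lb·ft.

A_x = 0, A_y = 5838 lb, M_A = 25510 lb·ft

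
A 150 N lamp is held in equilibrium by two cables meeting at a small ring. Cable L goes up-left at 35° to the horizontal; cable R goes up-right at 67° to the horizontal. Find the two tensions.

ΣF_x = 0: −T_L·cos35° + T_R·cos67° = 0 → T_R = 2.09646·T_L.
ΣF_y = 0: T_L·sin35° + T_R·sin67° = 150.
Substitute: T_L·(0.573576 + 2.09646·0.920505) = 150 → T_L = 59.919 ≈ 59.92 N.
Then T_R = 2.09646 × 59.919 = 125.6 N.

T_L = 59.92 N, T_R = 125.6 N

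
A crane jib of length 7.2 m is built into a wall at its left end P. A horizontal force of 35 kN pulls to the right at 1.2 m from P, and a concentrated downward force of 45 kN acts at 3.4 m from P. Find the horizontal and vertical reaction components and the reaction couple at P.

ΣF_x = 0: P_x + 35 = 0 → P_x = -35.00 kN.
ΣF_y = 0: P_y − 45 = 0 → P_y = 45.00 kN.
ΣM about P: M_P − 45·3.4 = 0 → M_P = 153.0 kN·m.

P_x = -35.00 kN, P_y = 45.00 kN, M_P = 153.0 kN·m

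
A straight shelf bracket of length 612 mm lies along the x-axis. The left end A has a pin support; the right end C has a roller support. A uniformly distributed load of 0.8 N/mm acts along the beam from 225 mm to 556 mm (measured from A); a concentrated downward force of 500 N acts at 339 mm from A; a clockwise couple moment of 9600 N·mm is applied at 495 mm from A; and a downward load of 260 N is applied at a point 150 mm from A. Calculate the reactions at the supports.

Resultant of the distributed load: 0.8 × 331 = 264.8 N at 390.5 mm from A.
Moments about A: C_y·612 − (0.8·331)·390.5 − 500·339 − 9600 − 260·150 = 0 → C_y = 321504.4/612 = 525.334 ≈ 525.3 N.
ΣF_y = 0: A_y + 525.334 − 0.8·331 − 500 − 260 = 0 → A_y = 499.5 N.
ΣF_x = 0: no horizontal applied forces, so A_x = 0.

A_x = 0, A_y = 499.5 N, C_y = 525.3 N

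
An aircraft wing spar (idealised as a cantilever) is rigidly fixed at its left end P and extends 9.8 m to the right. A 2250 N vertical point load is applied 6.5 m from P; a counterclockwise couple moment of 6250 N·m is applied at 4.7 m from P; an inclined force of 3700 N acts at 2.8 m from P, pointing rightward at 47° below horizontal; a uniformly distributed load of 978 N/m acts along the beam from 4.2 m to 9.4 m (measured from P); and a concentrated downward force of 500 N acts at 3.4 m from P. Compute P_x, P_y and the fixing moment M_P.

P_x = -2523 N, P_y = 10540 N, M_P = 52230 N·m

Resultant of the distributed load: 978 × 5.2 = 5085.6 N at 6.8 m from P.
ΣF_x = 0: P_x + 3700·cos47° = 0 → P_x = -2523 N.
ΣF_y = 0: P_y − 2250 − 3700·sin47° − 978·5.2 − 500 = 0 → P_y = 10540 N.
ΣM about P: M_P − 2250·6.5 + 6250 − 3700·sin47°·2.8 − (978·5.2)·6.8 − 500·3.4 = 0 → M_P = 52230 N·m.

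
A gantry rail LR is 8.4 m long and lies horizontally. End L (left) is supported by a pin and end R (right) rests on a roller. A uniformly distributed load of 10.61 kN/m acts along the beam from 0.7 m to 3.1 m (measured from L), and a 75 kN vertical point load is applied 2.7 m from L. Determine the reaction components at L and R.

L_x = 0, L_y = 70.60 kN, R_y = 29.87 kN

Resultant of the distributed load: 10.61 × 2.4 = 25.464 kN at 1.9 m from L.
ΣM about L: R_y·8.4 − (10.61·2.4)·1.9 − 75·2.7 = 0 → R_y = 250.8816/8.4 = 29.8669 ≈ 29.87 kN.
ΣF_y = 0: L_y + 29.8669 − 10.61·2.4 − 75 = 0 → L_y = 70.60 kN.
ΣF_x = 0: no horizontal applied forces, so L_x = 0.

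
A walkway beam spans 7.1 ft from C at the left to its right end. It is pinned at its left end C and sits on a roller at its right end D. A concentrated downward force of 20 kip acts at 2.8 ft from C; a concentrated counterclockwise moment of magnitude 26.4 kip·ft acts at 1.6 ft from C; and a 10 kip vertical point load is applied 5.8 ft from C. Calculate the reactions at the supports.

C_x = 0, C_y = 17.66 kip, D_y = 12.34 kip

Moments about C: D_y·7.1 − 20·2.8 + 26.4 − 10·5.8 = 0 → D_y = 87.6/7.1 = 12.338 ≈ 12.34 kip.
ΣF_y = 0: C_y + 12.338 − 20 − 10 = 0 → C_y = 17.66 kip.
ΣF_x = 0: no horizontal applied forces, so C_x = 0.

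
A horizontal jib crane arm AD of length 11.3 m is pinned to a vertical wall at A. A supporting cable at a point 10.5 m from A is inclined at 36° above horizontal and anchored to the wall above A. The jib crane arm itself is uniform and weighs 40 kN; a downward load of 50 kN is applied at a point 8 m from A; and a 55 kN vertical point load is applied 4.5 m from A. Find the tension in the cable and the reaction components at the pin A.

ΣM about A: T·sin36°·10.5 − 40·5.65 − 50·8 − 55·4.5 = 0 → T = 873.5/(10.5·0.587785) = 141.532 ≈ 141.5 kN.
ΣF_x = 0: A_x − T·cos36° = 0 → A_x = 141.532 × 0.809017 = 114.5 kN.
ΣF_y = 0: A_y + T·sin36° − 40 − 50 − 55 = 0 → A_y = 145 − 141.532 × 0.587785 = 61.81 kN.

T = 141.5 kN, A_x = 114.5 kN, A_y = 61.81 kN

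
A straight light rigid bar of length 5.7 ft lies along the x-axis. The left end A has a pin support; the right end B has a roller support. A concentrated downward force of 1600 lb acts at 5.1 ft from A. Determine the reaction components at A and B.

A_x = 0, A_y = 168.4 lb, B_y = 1432 lb

Taking moments about A: B_y·5.7 − 1600·5.1 = 0 → B_y = 8160/5.7 = 1431.58 ≈ 1432 lb.
ΣF_y = 0: A_y + 1431.58 − 1600 = 0 → A_y = 168.4 lb.
ΣF_x = 0: no horizontal applied forces, so A_x = 0.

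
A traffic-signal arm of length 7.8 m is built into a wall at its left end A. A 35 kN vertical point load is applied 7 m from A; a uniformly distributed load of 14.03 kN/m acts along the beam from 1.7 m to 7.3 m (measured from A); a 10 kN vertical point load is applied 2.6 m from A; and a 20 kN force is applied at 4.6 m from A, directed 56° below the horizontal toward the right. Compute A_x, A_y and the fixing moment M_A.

Resultant of the distributed load: 14.03 × 5.6 = 78.568 kN at 4.5 m from A.
ΣF_x = 0: A_x + 20·cos56° = 0 → A_x = -11.18 kN.
ΣF_y = 0: A_y − 35 − 14.03·5.6 − 10 − 20·sin56° = 0 → A_y = 140.1 kN.
ΣM about A: M_A − 35·7 − (14.03·5.6)·4.5 − 10·2.6 − 20·sin56°·4.6 = 0 → M_A = 700.8 kN·m.

A_x = -11.18 kN, A_y = 140.1 kN, M_A = 700.8 kN·m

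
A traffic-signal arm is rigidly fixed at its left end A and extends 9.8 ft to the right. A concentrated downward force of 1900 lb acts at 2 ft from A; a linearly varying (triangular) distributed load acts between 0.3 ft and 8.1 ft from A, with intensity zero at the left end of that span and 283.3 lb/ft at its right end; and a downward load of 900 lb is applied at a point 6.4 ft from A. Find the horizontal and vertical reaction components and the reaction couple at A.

A_x = 0, A_y = 3905 lb, M_A = 15640 lb·ft

Resultant of the triangular load: ½ × 283.3 × 7.8 = 1104.87 lb, acting at 5.5 ft from A (one-third of the span from the peak).
ΣF_x = 0: A_x = 0.
ΣF_y = 0: A_y − 1900 − ½·283.3·7.8 − 900 = 0 → A_y = 3905 lb.
ΣM about A: M_A − 1900·2 − (½·283.3·7.8)·5.5 − 900·6.4 = 0 → M_A = 15640 lb·ft.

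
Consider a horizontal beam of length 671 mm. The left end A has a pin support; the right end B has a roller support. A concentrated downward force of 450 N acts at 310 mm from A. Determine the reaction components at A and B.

A_x = 0, A_y = 242.1 N, B_y = 207.9 N

Moments about A: B_y·671 − 450·310 = 0 → B_y = 139500/671 = 207.899 ≈ 207.9 N.
ΣF_y = 0: A_y + 207.899 − 450 = 0 → A_y = 242.1 N.
ΣF_x = 0: no horizontal applied forces, so A_x = 0.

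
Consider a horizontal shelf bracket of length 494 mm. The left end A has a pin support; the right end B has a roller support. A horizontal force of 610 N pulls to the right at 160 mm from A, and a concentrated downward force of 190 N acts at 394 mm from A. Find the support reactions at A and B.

Moments about A: B_y·494 − 190·394 = 0 → B_y = 74860/494 = 151.538 ≈ 151.5 N.
ΣF_y = 0: A_y + 151.538 − 190 = 0 → A_y = 38.46 N.
ΣF_x = 0: A_x + 610 = 0 → A_x = -610.0 N.

A_x = -610.0 N, A_y = 38.46 N, B_y = 151.5 N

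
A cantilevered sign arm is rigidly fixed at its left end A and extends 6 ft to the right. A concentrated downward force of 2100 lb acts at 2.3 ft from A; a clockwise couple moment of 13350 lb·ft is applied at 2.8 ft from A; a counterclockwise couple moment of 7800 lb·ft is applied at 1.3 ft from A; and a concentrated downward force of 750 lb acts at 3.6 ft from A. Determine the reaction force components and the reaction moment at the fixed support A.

A_x = 0, A_y = 2850 lb, M_A = 13080 lb·ft

ΣF_x = 0: A_x = 0.
ΣF_y = 0: A_y − 2100 − 750 = 0 → A_y = 2850 lb.
ΣM about A: M_A − 2100·2.3 − 13350 + 7800 − 750·3.6 = 0 → M_A = 13080 lb·ft.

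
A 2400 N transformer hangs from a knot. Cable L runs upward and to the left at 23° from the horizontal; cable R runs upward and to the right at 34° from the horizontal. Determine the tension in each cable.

ΣF_x = 0: −T_L·cos23° + T_R·cos34° = 0 → T_R = 1.11033·T_L.
ΣF_y = 0: T_L·sin23° + T_R·sin34° = 2400.
Substitute: T_L·(0.390731 + 1.11033·0.559193) = 2400 → T_L = 2372.43 ≈ 2372 N.
Then T_R = 1.11033 × 2372.43 = 2634 N.

T_L = 2372 N, T_R = 2634 N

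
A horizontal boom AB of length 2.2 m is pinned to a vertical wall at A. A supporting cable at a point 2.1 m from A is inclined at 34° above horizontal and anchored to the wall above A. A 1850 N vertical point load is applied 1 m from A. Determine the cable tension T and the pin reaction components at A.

ΣM about A: T·sin34°·2.1 − 1850·1 = 0 → T = 1850/(2.1·0.559193) = 1575.4 ≈ 1575 N.
ΣF_x = 0: A_x − T·cos34° = 0 → A_x = 1575.4 × 0.829038 = 1306 N.
ΣF_y = 0: A_y + T·sin34° − 1850 = 0 → A_y = 1850 − 1575.4 × 0.559193 = 969.0 N.

T = 1575 N, A_x = 1306 N, A_y = 969.0 N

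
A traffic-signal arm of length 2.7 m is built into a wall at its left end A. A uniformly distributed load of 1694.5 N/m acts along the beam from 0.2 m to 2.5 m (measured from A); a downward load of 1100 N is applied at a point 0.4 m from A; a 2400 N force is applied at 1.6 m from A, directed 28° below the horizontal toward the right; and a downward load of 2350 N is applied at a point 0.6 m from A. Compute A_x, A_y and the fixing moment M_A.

A_x = -2119 N, A_y = 8474 N, M_A = 8914 N·m

Resultant of the distributed load: 1694.5 × 2.3 = 3897.35 N at 1.35 m from A.
ΣF_x = 0: A_x + 2400·cos28° = 0 → A_x = -2119 N.
ΣF_y = 0: A_y − 1694.5·2.3 − 1100 − 2400·sin28° − 2350 = 0 → A_y = 8474 N.
ΣM about A: M_A − (1694.5·2.3)·1.35 − 1100·0.4 − 2400·sin28°·1.6 − 2350·0.6 = 0 → M_A = 8914 N·m.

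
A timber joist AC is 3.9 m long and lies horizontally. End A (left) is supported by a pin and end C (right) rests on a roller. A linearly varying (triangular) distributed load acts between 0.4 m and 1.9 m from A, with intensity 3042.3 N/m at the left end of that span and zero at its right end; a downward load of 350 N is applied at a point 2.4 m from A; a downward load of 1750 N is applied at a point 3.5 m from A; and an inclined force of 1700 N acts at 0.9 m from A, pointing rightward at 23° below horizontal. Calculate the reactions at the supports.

A_x = -1565 N, A_y = 2580 N, C_y = 2466 N

Resultant of the triangular load: ½ × 3042.3 × 1.5 = 2281.725 N, acting at 0.9 m from A (one-third of the span from the peak).
ΣM about A: C_y·3.9 − (½·3042.3·1.5)·0.9 − 350·2.4 − 1750·3.5 − 1700·sin23°·0.9 = 0 → C_y = 9616.37/3.9 = 2465.74 ≈ 2466 N.
ΣF_y = 0: A_y + 2465.74 − ½·3042.3·1.5 − 350 − 1750 − 1700·sin23° = 0 → A_y = 2580 N.
ΣF_x = 0: A_x + 1700·cos23° = 0 → A_x = -1565 N.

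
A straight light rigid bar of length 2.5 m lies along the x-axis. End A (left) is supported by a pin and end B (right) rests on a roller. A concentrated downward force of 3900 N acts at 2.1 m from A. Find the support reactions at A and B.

Moments about A: B_y·2.5 − 3900·2.1 = 0 → B_y = 8190/2.5 = 3276 N.
ΣF_y = 0: A_y + 3276 − 3900 = 0 → A_y = 624.0 N.
ΣF_x = 0: no horizontal applied forces, so A_x = 0.

A_x = 0, A_y = 624.0 N, B_y = 3276 N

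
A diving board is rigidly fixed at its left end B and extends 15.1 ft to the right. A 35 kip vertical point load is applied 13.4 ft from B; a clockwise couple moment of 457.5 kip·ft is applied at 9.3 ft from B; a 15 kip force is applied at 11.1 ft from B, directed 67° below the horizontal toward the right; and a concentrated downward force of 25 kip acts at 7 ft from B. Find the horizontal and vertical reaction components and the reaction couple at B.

B_x = -5.861 kip, B_y = 73.81 kip, M_B = 1255 kip·ft

ΣF_x = 0: B_x + 15·cos67° = 0 → B_x = -5.861 kip.
ΣF_y = 0: B_y − 35 − 15·sin67° − 25 = 0 → B_y = 73.81 kip.
ΣM about B: M_B − 35·13.4 − 457.5 − 15·sin67°·11.1 − 25·7 = 0 → M_B = 1255 kip·ft.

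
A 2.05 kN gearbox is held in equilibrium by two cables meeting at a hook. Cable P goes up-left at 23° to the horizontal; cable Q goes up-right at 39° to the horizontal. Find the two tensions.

T_P = 1.804 kN, T_Q = 2.137 kN

ΣF_x = 0: −T_P·cos23° + T_Q·cos39° = 0 → T_Q = 1.18447·T_P.
ΣF_y = 0: T_P·sin23° + T_Q·sin39° = 2.05.
Substitute: T_P·(0.390731 + 1.18447·0.62932) = 2.05 → T_P = 1.80435 ≈ 1.804 kN.
Then T_Q = 1.18447 × 1.80435 = 2.137 kN.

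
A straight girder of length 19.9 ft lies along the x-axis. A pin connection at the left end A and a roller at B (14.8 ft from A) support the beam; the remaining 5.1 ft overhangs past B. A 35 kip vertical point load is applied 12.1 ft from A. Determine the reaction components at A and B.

A_x = 0, A_y = 6.385 kip, B_y = 28.61 kip

Moments about A: B_y·14.8 − 35·12.1 = 0 → B_y = 423.5/14.8 = 28.6149 ≈ 28.61 kip.
ΣF_y = 0: A_y + 28.6149 − 35 = 0 → A_y = 6.385 kip.
ΣF_x = 0: no horizontal applied forces, so A_x = 0.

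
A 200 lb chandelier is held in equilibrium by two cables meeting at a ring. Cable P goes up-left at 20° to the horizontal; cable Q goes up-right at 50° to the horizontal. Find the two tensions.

ΣF_x = 0: −T_P·cos20° + T_Q·cos50° = 0 → T_Q = 1.4619·T_P.
ΣF_y = 0: T_P·sin20° + T_Q·sin50° = 200.
Substitute: T_P·(0.34202 + 1.4619·0.766044) = 200 → T_P = 136.808 ≈ 136.8 lb.
Then T_Q = 1.4619 × 136.808 = 200.0 lb.

T_P = 136.8 lb, T_Q = 200.0 lb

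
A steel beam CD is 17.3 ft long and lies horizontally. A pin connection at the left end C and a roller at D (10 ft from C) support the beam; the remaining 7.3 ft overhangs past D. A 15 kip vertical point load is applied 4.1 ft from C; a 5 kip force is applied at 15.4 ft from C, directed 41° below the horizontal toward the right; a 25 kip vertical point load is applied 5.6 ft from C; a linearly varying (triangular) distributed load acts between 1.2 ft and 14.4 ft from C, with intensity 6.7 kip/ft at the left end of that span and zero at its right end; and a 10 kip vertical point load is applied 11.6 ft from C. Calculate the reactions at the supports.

C_x = -3.774 kip, C_y = 35.94 kip, D_y = 61.56 kip

Resultant of the triangular load: ½ × 6.7 × 13.2 = 44.22 kip, acting at 5.6 ft from C (one-third of the span from the peak).
Taking moments about C: D_y·10 − 15·4.1 − 5·sin41°·15.4 − 25·5.6 − (½·6.7·13.2)·5.6 − 10·11.6 = 0 → D_y = 615.649/10 = 61.5649 ≈ 61.56 kip.
ΣF_y = 0: C_y + 61.5649 − 15 − 5·sin41° − 25 − ½·6.7·13.2 − 10 = 0 → C_y = 35.94 kip.
ΣF_x = 0: C_x + 5·cos41° = 0 → C_x = -3.774 kip.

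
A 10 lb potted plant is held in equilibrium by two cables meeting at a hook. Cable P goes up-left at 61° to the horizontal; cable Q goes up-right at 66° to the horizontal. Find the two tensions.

ΣF_x = 0: −T_P·cos61° + T_Q·cos66° = 0 → T_Q = 1.19195·T_P.
ΣF_y = 0: T_P·sin61° + T_Q·sin66° = 10.
Substitute: T_P·(0.87462 + 1.19195·0.913545) = 10 → T_P = 5.09289 ≈ 5.093 lb.
Then T_Q = 1.19195 × 5.09289 = 6.070 lb.

T_P = 5.093 lb, T_Q = 6.070 lb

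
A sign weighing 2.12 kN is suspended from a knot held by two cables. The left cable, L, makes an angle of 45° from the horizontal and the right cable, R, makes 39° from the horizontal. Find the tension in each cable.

ΣF_x = 0: −T_L·cos45° + T_R·cos39° = 0 → T_R = 0.909876·T_L.
ΣF_y = 0: T_L·sin45° + T_R·sin39° = 2.12.
Substitute: T_L·(0.707107 + 0.909876·0.62932) = 2.12 → T_L = 1.65663 ≈ 1.657 kN.
Then T_R = 0.909876 × 1.65663 = 1.507 kN.

T_L = 1.657 kN, T_R = 1.507 kN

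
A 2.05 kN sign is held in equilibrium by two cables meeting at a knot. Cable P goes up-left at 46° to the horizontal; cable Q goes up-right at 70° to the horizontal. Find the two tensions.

T_P = 0.7801 kN, T_Q = 1.584 kN

ΣF_x = 0: −T_P·cos46° + T_Q·cos70° = 0 → T_Q = 2.03105·T_P.
ΣF_y = 0: T_P·sin46° + T_Q·sin70° = 2.05.
Substitute: T_P·(0.71934 + 2.03105·0.939693) = 2.05 → T_P = 0.78009 ≈ 0.7801 kN.
Then T_Q = 2.03105 × 0.78009 = 1.584 kN.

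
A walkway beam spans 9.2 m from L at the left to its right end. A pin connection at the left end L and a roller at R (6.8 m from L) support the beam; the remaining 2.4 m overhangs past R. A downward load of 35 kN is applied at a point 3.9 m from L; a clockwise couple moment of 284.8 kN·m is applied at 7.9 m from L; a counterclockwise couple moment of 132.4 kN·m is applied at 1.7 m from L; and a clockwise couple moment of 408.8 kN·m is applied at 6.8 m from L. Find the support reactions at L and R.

L_x = 0, L_y = -67.60 kN, R_y = 102.6 kN

Moments about L: R_y·6.8 − 35·3.9 − 284.8 + 132.4 − 408.8 = 0 → R_y = 697.7/6.8 = 102.603 ≈ 102.6 kN.
ΣF_y = 0: L_y + 102.603 − 35 = 0 → L_y = -67.60 kN.
ΣF_x = 0: no horizontal applied forces, so L_x = 0.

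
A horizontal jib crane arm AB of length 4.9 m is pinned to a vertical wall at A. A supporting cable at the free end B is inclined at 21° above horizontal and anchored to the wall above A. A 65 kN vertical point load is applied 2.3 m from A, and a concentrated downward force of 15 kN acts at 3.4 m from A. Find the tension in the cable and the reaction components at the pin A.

ΣM about A: T·sin21°·4.9 − 65·2.3 − 15·3.4 = 0 → T = 200.5/(4.9·0.358368) = 114.18 ≈ 114.2 kN.
ΣF_x = 0: A_x − T·cos21° = 0 → A_x = 114.18 × 0.93358 = 106.6 kN.
ΣF_y = 0: A_y + T·sin21° − 65 − 15 = 0 → A_y = 80 − 114.18 × 0.358368 = 39.08 kN.

T = 114.2 kN, A_x = 106.6 kN, A_y = 39.08 kN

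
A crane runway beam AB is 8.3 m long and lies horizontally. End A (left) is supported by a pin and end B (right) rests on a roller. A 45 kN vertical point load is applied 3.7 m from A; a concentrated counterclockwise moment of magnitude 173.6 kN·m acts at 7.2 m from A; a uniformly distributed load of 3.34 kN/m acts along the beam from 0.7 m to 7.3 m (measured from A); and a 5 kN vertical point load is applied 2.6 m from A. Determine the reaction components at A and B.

Resultant of the distributed load: 3.34 × 6.6 = 22.044 kN at 4 m from A.
Moments about A: B_y·8.3 − 45·3.7 + 173.6 − (3.34·6.6)·4 − 5·2.6 = 0 → B_y = 94.076/8.3 = 11.3345 ≈ 11.33 kN.
ΣF_y = 0: A_y + 11.3345 − 45 − 3.34·6.6 − 5 = 0 → A_y = 60.71 kN.
ΣF_x = 0: no horizontal applied forces, so A_x = 0.

A_x = 0, A_y = 60.71 kN, B_y = 11.33 kN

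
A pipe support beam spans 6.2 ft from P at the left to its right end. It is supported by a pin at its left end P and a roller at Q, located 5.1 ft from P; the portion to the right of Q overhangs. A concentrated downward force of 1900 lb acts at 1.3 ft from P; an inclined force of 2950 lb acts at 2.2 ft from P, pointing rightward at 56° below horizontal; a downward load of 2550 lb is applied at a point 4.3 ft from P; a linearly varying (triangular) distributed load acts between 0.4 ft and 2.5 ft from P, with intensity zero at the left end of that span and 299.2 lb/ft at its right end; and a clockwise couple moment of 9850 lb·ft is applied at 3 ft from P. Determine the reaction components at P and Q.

Resultant of the triangular load: ½ × 299.2 × 2.1 = 314.16 lb, acting at 1.8 ft from P (one-third of the span from the peak).
Taking moments about P: Q_y·5.1 − 1900·1.3 − 2950·sin56°·2.2 − 2550·4.3 − (½·299.2·2.1)·1.8 − 9850 = 0 → Q_y = 29230.9/5.1 = 5731.55 ≈ 5732 lb.
ΣF_y = 0: P_y + 5731.55 − 1900 − 2950·sin56° − 2550 − ½·299.2·2.1 = 0 → P_y = 1478 lb.
ΣF_x = 0: P_x + 2950·cos56° = 0 → P_x = -1650 lb.

P_x = -1650 lb, P_y = 1478 lb, Q_y = 5732 lb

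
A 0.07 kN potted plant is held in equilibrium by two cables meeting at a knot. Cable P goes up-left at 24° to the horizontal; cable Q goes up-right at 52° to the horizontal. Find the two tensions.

ΣF_x = 0: −T_P·cos24° + T_Q·cos52° = 0 → T_Q = 1.48384·T_P.
ΣF_y = 0: T_P·sin24° + T_Q·sin52° = 0.07.
Substitute: T_P·(0.406737 + 1.48384·0.788011) = 0.07 → T_P = 0.0444157 ≈ 0.04442 kN.
Then T_Q = 1.48384 × 0.0444157 = 0.06591 kN.

T_P = 0.04442 kN, T_Q = 0.06591 kN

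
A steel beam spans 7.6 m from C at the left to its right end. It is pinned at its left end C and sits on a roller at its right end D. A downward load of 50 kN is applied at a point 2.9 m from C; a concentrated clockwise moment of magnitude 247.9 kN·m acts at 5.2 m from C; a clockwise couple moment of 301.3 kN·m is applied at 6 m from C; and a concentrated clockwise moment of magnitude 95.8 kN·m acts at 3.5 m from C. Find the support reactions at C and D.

C_x = 0, C_y = -53.95 kN, D_y = 103.9 kN

Taking moments about C: D_y·7.6 − 50·2.9 − 247.9 − 301.3 − 95.8 = 0 → D_y = 790/7.6 = 103.947 ≈ 103.9 kN.
ΣF_y = 0: C_y + 103.947 − 50 = 0 → C_y = -53.95 kN.
ΣF_x = 0: no horizontal applied forces, so C_x = 0.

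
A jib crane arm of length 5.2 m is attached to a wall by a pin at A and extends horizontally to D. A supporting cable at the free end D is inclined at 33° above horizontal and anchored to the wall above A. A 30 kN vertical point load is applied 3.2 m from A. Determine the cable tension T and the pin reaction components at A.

T = 33.90 kN, A_x = 28.43 kN, A_y = 11.54 kN

ΣM about A: T·sin33°·5.2 − 30·3.2 = 0 → T = 96/(5.2·0.544639) = 33.8968 ≈ 33.90 kN.
ΣF_x = 0: A_x − T·cos33° = 0 → A_x = 33.8968 × 0.838671 = 28.43 kN.
ΣF_y = 0: A_y + T·sin33° − 30 = 0 → A_y = 30 − 33.8968 × 0.544639 = 11.54 kN.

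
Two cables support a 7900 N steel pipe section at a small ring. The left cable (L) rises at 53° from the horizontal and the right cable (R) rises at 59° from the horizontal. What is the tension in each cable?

T_L = 4388 N, T_R = 5128 N

ΣF_x = 0: −T_L·cos53° + T_R·cos59° = 0 → T_R = 1.16849·T_L.
ΣF_y = 0: T_L·sin53° + T_R·sin59° = 7900.
Substitute: T_L·(0.798636 + 1.16849·0.857167) = 7900 → T_L = 4388.34 ≈ 4388 N.
Then T_R = 1.16849 × 4388.34 = 5128 N.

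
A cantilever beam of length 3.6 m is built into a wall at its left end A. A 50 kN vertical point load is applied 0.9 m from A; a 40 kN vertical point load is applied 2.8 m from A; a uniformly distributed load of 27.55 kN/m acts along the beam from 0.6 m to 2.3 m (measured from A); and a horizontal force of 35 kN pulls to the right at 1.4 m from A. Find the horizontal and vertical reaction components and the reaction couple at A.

A_x = -35.00 kN, A_y = 136.8 kN, M_A = 224.9 kN·m

Resultant of the distributed load: 27.55 × 1.7 = 46.835 kN at 1.45 m from A.
ΣF_x = 0: A_x + 35 = 0 → A_x = -35.00 kN.
ΣF_y = 0: A_y − 50 − 40 − 27.55·1.7 = 0 → A_y = 136.8 kN.
ΣM about A: M_A − 50·0.9 − 40·2.8 − (27.55·1.7)·1.45 = 0 → M_A = 224.9 kN·m.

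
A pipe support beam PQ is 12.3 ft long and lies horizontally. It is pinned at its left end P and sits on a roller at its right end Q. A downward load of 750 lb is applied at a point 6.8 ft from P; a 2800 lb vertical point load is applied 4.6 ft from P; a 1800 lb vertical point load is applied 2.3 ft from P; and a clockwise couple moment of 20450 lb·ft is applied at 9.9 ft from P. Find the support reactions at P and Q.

Taking moments about P: Q_y·12.3 − 750·6.8 − 2800·4.6 − 1800·2.3 − 20450 = 0 → Q_y = 42570/12.3 = 3460.98 ≈ 3461 lb.
ΣF_y = 0: P_y + 3460.98 − 750 − 2800 − 1800 = 0 → P_y = 1889 lb.
ΣF_x = 0: no horizontal applied forces, so P_x = 0.

P_x = 0, P_y = 1889 lb, Q_y = 3461 lb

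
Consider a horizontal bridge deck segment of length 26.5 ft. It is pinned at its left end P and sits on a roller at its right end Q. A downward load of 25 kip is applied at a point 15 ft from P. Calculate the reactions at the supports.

P_x = 0, P_y = 10.85 kip, Q_y = 14.15 kip

Taking moments about P: Q_y·26.5 − 25·15 = 0 → Q_y = 375/26.5 = 14.1509 ≈ 14.15 kip.
ΣF_y = 0: P_y + 14.1509 − 25 = 0 → P_y = 10.85 kip.
ΣF_x = 0: no horizontal applied forces, so P_x = 0.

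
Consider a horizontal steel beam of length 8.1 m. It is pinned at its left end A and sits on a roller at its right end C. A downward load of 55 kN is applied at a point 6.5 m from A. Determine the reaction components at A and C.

A_x = 0, A_y = 10.86 kN, C_y = 44.14 kN

ΣM about A: C_y·8.1 − 55·6.5 = 0 → C_y = 357.5/8.1 = 44.1358 ≈ 44.14 kN.
ΣF_y = 0: A_y + 44.1358 − 55 = 0 → A_y = 10.86 kN.
ΣF_x = 0: no horizontal applied forces, so A_x = 0.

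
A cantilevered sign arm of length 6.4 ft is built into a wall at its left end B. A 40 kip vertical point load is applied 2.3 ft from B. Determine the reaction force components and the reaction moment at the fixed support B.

ΣF_x = 0: B_x = 0.
ΣF_y = 0: B_y − 40 = 0 → B_y = 40.00 kip.
ΣM about B: M_B − 40·2.3 = 0 → M_B = 92.00 kip·ft.

B_x = 0, B_y = 40.00 kip, M_B = 92.00 kip·ft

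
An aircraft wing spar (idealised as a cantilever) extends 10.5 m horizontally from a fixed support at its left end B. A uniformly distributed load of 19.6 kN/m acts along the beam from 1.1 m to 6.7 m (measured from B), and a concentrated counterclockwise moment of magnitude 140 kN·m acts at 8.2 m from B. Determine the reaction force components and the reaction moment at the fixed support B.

Resultant of the distributed load: 19.6 × 5.6 = 109.76 kN at 3.9 m from B.
ΣF_x = 0: B_x = 0.
ΣF_y = 0: B_y − 19.6·5.6 = 0 → B_y = 109.8 kN.
ΣM about B: M_B − (19.6·5.6)·3.9 + 140 = 0 → M_B = 288.1 kN·m.

B_x = 0, B_y = 109.8 kN, M_B = 288.1 kN·m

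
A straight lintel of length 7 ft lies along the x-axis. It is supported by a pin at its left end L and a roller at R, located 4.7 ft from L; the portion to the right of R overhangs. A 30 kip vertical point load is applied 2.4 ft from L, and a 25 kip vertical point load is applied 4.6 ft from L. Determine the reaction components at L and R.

L_x = 0, L_y = 15.21 kip, R_y = 39.79 kip

ΣM about L: R_y·4.7 − 30·2.4 − 25·4.6 = 0 → R_y = 187/4.7 = 39.7872 ≈ 39.79 kip.
ΣF_y = 0: L_y + 39.7872 − 30 − 25 = 0 → L_y = 15.21 kip.
ΣF_x = 0: no horizontal applied forces, so L_x = 0.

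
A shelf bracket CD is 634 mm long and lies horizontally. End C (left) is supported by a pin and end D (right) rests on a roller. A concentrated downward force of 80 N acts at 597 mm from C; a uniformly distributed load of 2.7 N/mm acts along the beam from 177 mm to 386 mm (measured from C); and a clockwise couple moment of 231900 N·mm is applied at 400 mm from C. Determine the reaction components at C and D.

C_x = 0, C_y = -47.36 N, D_y = 691.7 N

Resultant of the distributed load: 2.7 × 209 = 564.3 N at 281.5 mm from C.
ΣM about C: D_y·634 − 80·597 − (2.7·209)·281.5 − 231900 = 0 → D_y = 438510.45/634 = 691.657 ≈ 691.7 N.
ΣF_y = 0: C_y + 691.657 − 80 − 2.7·209 = 0 → C_y = -47.36 N.
ΣF_x = 0: no horizontal applied forces, so C_x = 0.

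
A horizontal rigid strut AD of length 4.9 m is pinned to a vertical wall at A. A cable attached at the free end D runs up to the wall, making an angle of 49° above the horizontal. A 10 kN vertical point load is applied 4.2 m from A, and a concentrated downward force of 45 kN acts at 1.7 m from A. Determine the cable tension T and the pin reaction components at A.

T = 32.04 kN, A_x = 21.02 kN, A_y = 30.82 kN

ΣM about A: T·sin49°·4.9 − 10·4.2 − 45·1.7 = 0 → T = 118.5/(4.9·0.75471) = 32.0437 ≈ 32.04 kN.
ΣF_x = 0: A_x − T·cos49° = 0 → A_x = 32.0437 × 0.656059 = 21.02 kN.
ΣF_y = 0: A_y + T·sin49° − 10 − 45 = 0 → A_y = 55 − 32.0437 × 0.75471 = 30.82 kN.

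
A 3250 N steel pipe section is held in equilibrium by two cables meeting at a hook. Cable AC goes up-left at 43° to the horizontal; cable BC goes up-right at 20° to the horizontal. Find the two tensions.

ΣF_x = 0: −T_AC·cos43° + T_BC·cos20° = 0 → T_BC = 0.77829·T_AC.
ΣF_y = 0: T_AC·sin43° + T_BC·sin20° = 3250.
Substitute: T_AC·(0.681998 + 0.77829·0.34202) = 3250 → T_AC = 3427.59 ≈ 3428 N.
Then T_BC = 0.77829 × 3427.59 = 2668 N.

T_AC = 3428 N, T_BC = 2668 N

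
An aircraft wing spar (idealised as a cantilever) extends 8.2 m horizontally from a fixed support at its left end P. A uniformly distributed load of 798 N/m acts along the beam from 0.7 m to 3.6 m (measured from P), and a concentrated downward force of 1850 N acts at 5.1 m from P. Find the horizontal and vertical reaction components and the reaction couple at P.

Resultant of the distributed load: 798 × 2.9 = 2314.2 N at 2.15 m from P.
ΣF_x = 0: P_x = 0.
ΣF_y = 0: P_y − 798·2.9 − 1850 = 0 → P_y = 4164 N.
ΣM about P: M_P − (798·2.9)·2.15 − 1850·5.1 = 0 → M_P = 14410 N·m.

P_x = 0, P_y = 4164 N, M_P = 14410 N·m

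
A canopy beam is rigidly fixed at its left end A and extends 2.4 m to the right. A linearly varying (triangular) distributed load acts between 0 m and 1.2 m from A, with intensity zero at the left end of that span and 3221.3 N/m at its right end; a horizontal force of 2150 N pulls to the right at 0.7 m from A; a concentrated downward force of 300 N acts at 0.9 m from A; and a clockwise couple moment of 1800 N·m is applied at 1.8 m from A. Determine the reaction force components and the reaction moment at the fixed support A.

A_x = -2150 N, A_y = 2233 N, M_A = 3616 N·m

Resultant of the triangular load: ½ × 3221.3 × 1.2 = 1932.78 N, acting at 0.8 m from A (one-third of the span from the peak).
ΣF_x = 0: A_x + 2150 = 0 → A_x = -2150 N.
ΣF_y = 0: A_y − ½·3221.3·1.2 − 300 = 0 → A_y = 2233 N.
ΣM about A: M_A − (½·3221.3·1.2)·0.8 − 300·0.9 − 1800 = 0 → M_A = 3616 N·m.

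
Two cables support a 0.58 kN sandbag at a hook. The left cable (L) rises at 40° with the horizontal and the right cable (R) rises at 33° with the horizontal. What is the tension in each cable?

T_L = 0.5087 kN, T_R = 0.4646 kN

ΣF_x = 0: −T_L·cos40° + T_R·cos33° = 0 → T_R = 0.913403·T_L.
ΣF_y = 0: T_L·sin40° + T_R·sin33° = 0.58.
Substitute: T_L·(0.642788 + 0.913403·0.544639) = 0.58 → T_L = 0.508655 ≈ 0.5087 kN.
Then T_R = 0.913403 × 0.508655 = 0.4646 kN.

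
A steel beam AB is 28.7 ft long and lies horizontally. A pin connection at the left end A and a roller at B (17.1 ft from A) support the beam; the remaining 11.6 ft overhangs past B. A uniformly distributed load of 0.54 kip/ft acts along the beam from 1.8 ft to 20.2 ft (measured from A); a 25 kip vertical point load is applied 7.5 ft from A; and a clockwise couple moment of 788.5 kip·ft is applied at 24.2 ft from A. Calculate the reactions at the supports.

A_x = 0, A_y = -28.53 kip, B_y = 63.47 kip

Resultant of the distributed load: 0.54 × 18.4 = 9.936 kip at 11 ft from A.
ΣM about A: B_y·17.1 − (0.54·18.4)·11 − 25·7.5 − 788.5 = 0 → B_y = 1085.296/17.1 = 63.4676 ≈ 63.47 kip.
ΣF_y = 0: A_y + 63.4676 − 0.54·18.4 − 25 = 0 → A_y = -28.53 kip.
ΣF_x = 0: no horizontal applied forces, so A_x = 0.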